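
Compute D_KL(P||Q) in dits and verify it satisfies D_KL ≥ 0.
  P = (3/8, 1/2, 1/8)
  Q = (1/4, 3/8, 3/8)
0.0689 dits

KL divergence satisfies the Gibbs inequality: D_KL(P||Q) ≥ 0 for all distributions P, Q.

D_KL(P||Q) = Σ p(x) log(p(x)/q(x))
Term by term:
  x=0: 3/8 × log_10[(3/8)/(1/4)] = 0.0660
  x=1: 1/2 × log_10[(1/2)/(3/8)] = 0.0625
  x=2: 1/8 × log_10[(1/8)/(3/8)] = -0.0596
D_KL(P||Q) = 0.0689 dits

D_KL(P||Q) = 0.0689 ≥ 0 ✓

This non-negativity is a fundamental property: relative entropy cannot be negative because it measures how different Q is from P.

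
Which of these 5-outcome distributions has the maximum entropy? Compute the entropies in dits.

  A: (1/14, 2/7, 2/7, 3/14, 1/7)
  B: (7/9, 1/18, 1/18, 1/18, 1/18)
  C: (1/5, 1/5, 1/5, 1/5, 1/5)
C

For a discrete distribution over n outcomes, entropy is maximized by the uniform distribution.

Computing entropies:
H(A) = 0.6568 dits
H(B) = 0.3638 dits
H(C) = 0.6990 dits

The uniform distribution (where all probabilities equal 1/5) achieves the maximum entropy of log_10(5) = 0.6990 dits.

Distribution C has the highest entropy.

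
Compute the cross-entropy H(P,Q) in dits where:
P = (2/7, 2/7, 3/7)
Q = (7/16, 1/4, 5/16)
0.4911 dits

Cross-entropy: H(P,Q) = -Σ p(x) log q(x)

Alternatively: H(P,Q) = H(P) + D_KL(P||Q)
H(P) = 0.4686 dits
D_KL(P||Q) = 0.0225 dits

H(P,Q) = 0.4686 + 0.0225 = 0.4911 dits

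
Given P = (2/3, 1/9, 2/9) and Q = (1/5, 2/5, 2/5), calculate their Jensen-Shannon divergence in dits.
0.0532 dits

Jensen-Shannon divergence is:
JSD(P||Q) = 0.5 × D_KL(P||M) + 0.5 × D_KL(Q||M)
where M = 0.5 × (P + Q) is the mixture distribution.

M = 0.5 × (2/3, 1/9, 2/9) + 0.5 × (1/5, 2/5, 2/5) = (13/30, 0.255556, 0.311111)

D_KL(P||M) = 0.0521 dits
D_KL(Q||M) = 0.0543 dits

JSD(P||Q) = 0.5 × 0.0521 + 0.5 × 0.0543 = 0.0532 dits

Unlike KL divergence, JSD is symmetric and bounded: 0 ≤ JSD ≤ log(2).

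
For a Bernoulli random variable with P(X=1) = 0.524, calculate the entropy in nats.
0.6920 nats

The binary entropy function is:
H(p) = -p log(p) - (1-p) log(1-p)

H(0.524) = -0.524 × log_e(0.524) - 0.476 × log_e(0.476)
H(0.524) = 0.6920 nats

Note: Binary entropy is maximized at p=0.5 (H=1 bit) and minimized at p=0 or p=1 (H=0).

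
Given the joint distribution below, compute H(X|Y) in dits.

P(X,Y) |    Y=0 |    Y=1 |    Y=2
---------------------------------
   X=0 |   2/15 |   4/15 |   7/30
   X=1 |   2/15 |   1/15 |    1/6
0.2707 dits

Using the chain rule: H(X|Y) = H(X,Y) - H(Y)

First, compute H(X,Y) = 0.7420 dits

Marginal P(Y) = (4/15, 1/3, 2/5)
H(Y) = 0.4713 dits

H(X|Y) = H(X,Y) - H(Y) = 0.7420 - 0.4713 = 0.2707 dits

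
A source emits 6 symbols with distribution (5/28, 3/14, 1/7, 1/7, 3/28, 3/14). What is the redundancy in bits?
0.0413 bits

Redundancy measures how far a source is from maximum entropy:
R = H_max - H(X)

Maximum entropy for 6 symbols: H_max = log_2(6) = 2.5850 bits
Actual entropy: H(X) = 2.5436 bits
Redundancy: R = 2.5850 - 2.5436 = 0.0413 bits

This redundancy represents potential for compression: the source could be compressed by 0.0413 bits per symbol.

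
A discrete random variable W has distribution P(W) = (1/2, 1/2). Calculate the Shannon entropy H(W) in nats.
0.6931 nats

Shannon entropy is H(X) = -Σ p(x) log p(x).

For P = (1/2, 1/2):
H = -1/2 × log_e(1/2) -1/2 × log_e(1/2)
H = 0.6931 nats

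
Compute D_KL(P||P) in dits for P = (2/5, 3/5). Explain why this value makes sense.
0.0000 dits

KL divergence satisfies the Gibbs inequality: D_KL(P||Q) ≥ 0 for all distributions P, Q.

D_KL(P||Q) = Σ p(x) log(p(x)/q(x))
Each term is p(x) × log_10(p(x)/p(x)) = p(x) × log_10(1) = 0, so the sum is 0.
D_KL(P||Q) = 0.0000 dits

When P = Q, the KL divergence is exactly 0, as there is no 'divergence' between identical distributions.

This non-negativity is a fundamental property: relative entropy cannot be negative because it measures how different Q is from P.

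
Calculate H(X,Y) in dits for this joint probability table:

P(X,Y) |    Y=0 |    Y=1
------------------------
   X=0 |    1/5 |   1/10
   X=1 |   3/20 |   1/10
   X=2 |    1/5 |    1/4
0.7537 dits

Joint entropy is H(X,Y) = -Σ_{x,y} p(x,y) log p(x,y).

Summing over all non-zero entries:
H(X,Y) = -[1/5·log_10(1/5) + 1/10·log_10(1/10) + 3/20·log_10(3/20) + 1/10·log_10(1/10) + 1/5·log_10(1/5) + 1/4·log_10(1/4)]
H(X,Y) = 0.7537 dits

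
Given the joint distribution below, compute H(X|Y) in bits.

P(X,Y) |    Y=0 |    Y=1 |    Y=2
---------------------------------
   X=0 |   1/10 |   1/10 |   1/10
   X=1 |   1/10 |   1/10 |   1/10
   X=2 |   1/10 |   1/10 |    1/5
1.5510 bits

Using the chain rule: H(X|Y) = H(X,Y) - H(Y)

First, compute H(X,Y) = 3.1219 bits

Marginal P(Y) = (3/10, 3/10, 2/5)
H(Y) = 1.5710 bits

H(X|Y) = H(X,Y) - H(Y) = 3.1219 - 1.5710 = 1.5510 bits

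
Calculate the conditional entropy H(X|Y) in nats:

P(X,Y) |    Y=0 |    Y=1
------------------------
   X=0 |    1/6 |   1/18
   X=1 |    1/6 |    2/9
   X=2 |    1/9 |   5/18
1.0051 nats

Using the chain rule: H(X|Y) = H(X,Y) - H(Y)

First, compute H(X,Y) = 1.6920 nats

Marginal P(Y) = (4/9, 5/9)
H(Y) = 0.6870 nats

H(X|Y) = H(X,Y) - H(Y) = 1.6920 - 0.6870 = 1.0051 nats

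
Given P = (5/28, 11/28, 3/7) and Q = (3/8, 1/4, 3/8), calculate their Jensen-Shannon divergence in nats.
0.0267 nats

Jensen-Shannon divergence is:
JSD(P||Q) = 0.5 × D_KL(P||M) + 0.5 × D_KL(Q||M)
where M = 0.5 × (P + Q) is the mixture distribution.

M = 0.5 × (5/28, 11/28, 3/7) + 0.5 × (3/8, 1/4, 3/8) = (0.276786, 9/28, 0.401786)

D_KL(P||M) = 0.0282 nats
D_KL(Q||M) = 0.0252 nats

JSD(P||Q) = 0.5 × 0.0282 + 0.5 × 0.0252 = 0.0267 nats

Unlike KL divergence, JSD is symmetric and bounded: 0 ≤ JSD ≤ log(2).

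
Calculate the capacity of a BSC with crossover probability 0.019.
0.8642 bits

For a binary symmetric channel (BSC) with error probability p:
Capacity C = 1 - H(p) bits per symbol

where H(p) = -p log₂(p) - (1-p) log₂(1-p) is the binary entropy function.

H(0.019) = 0.1358 bits
C = 1 - 0.1358 = 0.8642 bits per symbol

This means we can reliably transmit up to 0.8642 bits of information per channel use.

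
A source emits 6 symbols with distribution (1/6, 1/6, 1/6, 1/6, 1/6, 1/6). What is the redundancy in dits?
0.0000 dits

Redundancy measures how far a source is from maximum entropy:
R = H_max - H(X)

Maximum entropy for 6 symbols: H_max = log_10(6) = 0.7782 dits
Actual entropy: H(X) = 0.7782 dits
Redundancy: R = 0.7782 - 0.7782 = 0.0000 dits

This redundancy represents potential for compression: the source could be compressed by 0.0000 dits per symbol.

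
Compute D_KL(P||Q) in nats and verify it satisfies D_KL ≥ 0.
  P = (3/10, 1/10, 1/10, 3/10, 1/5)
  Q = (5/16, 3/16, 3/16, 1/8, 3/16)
0.1376 nats

KL divergence satisfies the Gibbs inequality: D_KL(P||Q) ≥ 0 for all distributions P, Q.

D_KL(P||Q) = Σ p(x) log(p(x)/q(x))
Term by term:
  x=0: 3/10 × log_e[(3/10)/(5/16)] = -0.0122
  x=1: 1/10 × log_e[(1/10)/(3/16)] = -0.0629
  x=2: 1/10 × log_e[(1/10)/(3/16)] = -0.0629
  x=3: 3/10 × log_e[(3/10)/(1/8)] = 0.2626
  x=4: 1/5 × log_e[(1/5)/(3/16)] = 0.0129
D_KL(P||Q) = 0.1376 nats

D_KL(P||Q) = 0.1376 ≥ 0 ✓

This non-negativity is a fundamental property: relative entropy cannot be negative because it measures how different Q is from P.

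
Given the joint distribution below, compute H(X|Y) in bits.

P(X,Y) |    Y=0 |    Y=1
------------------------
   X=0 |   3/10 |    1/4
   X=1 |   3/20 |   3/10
0.9599 bits

Using the chain rule: H(X|Y) = H(X,Y) - H(Y)

First, compute H(X,Y) = 1.9527 bits

Marginal P(Y) = (9/20, 11/20)
H(Y) = 0.9928 bits

H(X|Y) = H(X,Y) - H(Y) = 1.9527 - 0.9928 = 0.9599 bits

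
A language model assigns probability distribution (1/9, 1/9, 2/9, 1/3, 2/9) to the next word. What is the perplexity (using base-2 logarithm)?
4.5858

Perplexity is 2^H (or exp(H) for natural log).

First, H = -Σ p log p = 2.1972 bits
Perplexity = 2^2.1972 = 4.5858

Interpretation: The model's uncertainty is equivalent to choosing uniformly among 4.6 options.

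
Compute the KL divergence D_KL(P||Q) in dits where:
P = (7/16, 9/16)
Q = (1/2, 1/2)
0.0034 dits

KL divergence: D_KL(P||Q) = Σ p(x) log(p(x)/q(x))

Computing term by term:
  x=0: 7/16 × log_10[(7/16)/(1/2)] = 7/16 × -0.0580 = -0.0254
  x=1: 9/16 × log_10[(9/16)/(1/2)] = 9/16 × 0.0512 = 0.0288

D_KL(P||Q) = 0.0034 dits

Note: KL divergence is always non-negative and equals 0 iff P = Q.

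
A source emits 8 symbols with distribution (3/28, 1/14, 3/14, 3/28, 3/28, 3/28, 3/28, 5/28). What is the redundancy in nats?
0.0566 nats

Redundancy measures how far a source is from maximum entropy:
R = H_max - H(X)

Maximum entropy for 8 symbols: H_max = log_e(8) = 2.0794 nats
Actual entropy: H(X) = 2.0228 nats
Redundancy: R = 2.0794 - 2.0228 = 0.0566 nats

This redundancy represents potential for compression: the source could be compressed by 0.0566 nats per symbol.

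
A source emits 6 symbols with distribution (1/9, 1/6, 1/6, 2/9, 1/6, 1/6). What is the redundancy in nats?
0.0189 nats

Redundancy measures how far a source is from maximum entropy:
R = H_max - H(X)

Maximum entropy for 6 symbols: H_max = log_e(6) = 1.7918 nats
Actual entropy: H(X) = 1.7729 nats
Redundancy: R = 1.7918 - 1.7729 = 0.0189 nats

This redundancy represents potential for compression: the source could be compressed by 0.0189 nats per symbol.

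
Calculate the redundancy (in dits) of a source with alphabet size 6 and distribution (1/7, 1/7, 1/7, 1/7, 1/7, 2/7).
0.0191 dits

Redundancy measures how far a source is from maximum entropy:
R = H_max - H(X)

Maximum entropy for 6 symbols: H_max = log_10(6) = 0.7782 dits
Actual entropy: H(X) = 0.7591 dits
Redundancy: R = 0.7782 - 0.7591 = 0.0191 dits

This redundancy represents potential for compression: the source could be compressed by 0.0191 dits per symbol.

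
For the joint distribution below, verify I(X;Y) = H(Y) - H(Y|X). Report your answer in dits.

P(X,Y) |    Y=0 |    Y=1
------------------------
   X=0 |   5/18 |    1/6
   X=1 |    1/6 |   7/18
I(X;Y) = 0.0233 dits

Mutual information has multiple equivalent forms:
- I(X;Y) = H(X) - H(X|Y)
- I(X;Y) = H(Y) - H(Y|X)
- I(X;Y) = H(X) + H(Y) - H(X,Y)

Computing all quantities:
H(X) = 0.2983, H(Y) = 0.2983, H(X,Y) = 0.5734
H(X|Y) = 0.2751, H(Y|X) = 0.2751

Verification:
H(X) - H(X|Y) = 0.2983 - 0.2751 = 0.0233
H(Y) - H(Y|X) = 0.2983 - 0.2751 = 0.0233
H(X) + H(Y) - H(X,Y) = 0.2983 + 0.2983 - 0.5734 = 0.0233

All forms give I(X;Y) = 0.0233 dits. ✓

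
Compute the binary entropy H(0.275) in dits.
0.2554 dits

The binary entropy function is:
H(p) = -p log(p) - (1-p) log(1-p)

H(0.275) = -0.275 × log_10(0.275) - 0.725 × log_10(0.725)
H(0.275) = 0.2554 dits

Note: Binary entropy is maximized at p=0.5 (H=1 bit) and minimized at p=0 or p=1 (H=0).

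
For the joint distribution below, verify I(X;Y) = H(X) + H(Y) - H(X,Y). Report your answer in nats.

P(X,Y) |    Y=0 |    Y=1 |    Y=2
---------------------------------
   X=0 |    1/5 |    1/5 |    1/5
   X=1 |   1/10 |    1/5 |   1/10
I(X;Y) = 0.0138 nats

Mutual information has multiple equivalent forms:
- I(X;Y) = H(X) - H(X|Y)
- I(X;Y) = H(Y) - H(Y|X)
- I(X;Y) = H(X) + H(Y) - H(X,Y)

Computing all quantities:
H(X) = 0.6730, H(Y) = 1.0889, H(X,Y) = 1.7481
H(X|Y) = 0.6592, H(Y|X) = 1.0751

Verification:
H(X) - H(X|Y) = 0.6730 - 0.6592 = 0.0138
H(Y) - H(Y|X) = 1.0889 - 1.0751 = 0.0138
H(X) + H(Y) - H(X,Y) = 0.6730 + 1.0889 - 1.7481 = 0.0138

All forms give I(X;Y) = 0.0138 nats. ✓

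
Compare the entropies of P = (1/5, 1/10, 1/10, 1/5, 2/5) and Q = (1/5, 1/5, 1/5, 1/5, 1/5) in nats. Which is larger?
Q

Computing entropies in nats:
H(P) = 1.4708
H(Q) = 1.6094

Distribution Q has higher entropy.

Intuition: The distribution closer to uniform (more spread out) has higher entropy.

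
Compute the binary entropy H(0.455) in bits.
0.9941 bits

The binary entropy function is:
H(p) = -p log(p) - (1-p) log(1-p)

H(0.455) = -0.455 × log_2(0.455) - 0.545 × log_2(0.545)
H(0.455) = 0.9941 bits

Note: Binary entropy is maximized at p=0.5 (H=1 bit) and minimized at p=0 or p=1 (H=0).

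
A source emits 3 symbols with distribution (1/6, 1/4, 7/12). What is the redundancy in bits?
0.2005 bits

Redundancy measures how far a source is from maximum entropy:
R = H_max - H(X)

Maximum entropy for 3 symbols: H_max = log_2(3) = 1.5850 bits
Actual entropy: H(X) = 1.3844 bits
Redundancy: R = 1.5850 - 1.3844 = 0.2005 bits

This redundancy represents potential for compression: the source could be compressed by 0.2005 bits per symbol.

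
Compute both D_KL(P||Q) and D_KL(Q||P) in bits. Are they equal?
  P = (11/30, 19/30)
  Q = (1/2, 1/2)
D_KL(P||Q) = 0.0519, D_KL(Q||P) = 0.0532

KL divergence is not symmetric: D_KL(P||Q) ≠ D_KL(Q||P) in general.

D_KL(P||Q) = 0.0519 bits
D_KL(Q||P) = 0.0532 bits

No, they are not equal!

This asymmetry is why KL divergence is not a true distance metric.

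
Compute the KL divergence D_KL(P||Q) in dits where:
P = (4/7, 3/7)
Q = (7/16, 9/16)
0.0157 dits

KL divergence: D_KL(P||Q) = Σ p(x) log(p(x)/q(x))

Computing term by term:
  x=0: 4/7 × log_10[(4/7)/(7/16)] = 4/7 × 0.1160 = 0.0663
  x=1: 3/7 × log_10[(3/7)/(9/16)] = 3/7 × -0.1181 = -0.0506

D_KL(P||Q) = 0.0157 dits

Note: KL divergence is always non-negative and equals 0 iff P = Q.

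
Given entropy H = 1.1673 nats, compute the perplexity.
3.2133

Perplexity is e^H (or exp(H) for natural log).

H = 1.1673 nats
Perplexity = e^1.1673 = 3.2133

Interpretation: The model's uncertainty is equivalent to choosing uniformly among 3.2 options.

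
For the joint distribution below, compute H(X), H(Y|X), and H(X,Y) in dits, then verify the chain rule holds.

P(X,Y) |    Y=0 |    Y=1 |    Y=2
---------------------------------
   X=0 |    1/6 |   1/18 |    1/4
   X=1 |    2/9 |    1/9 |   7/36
H(X,Y) = 0.7394, H(X) = 0.3004, H(Y|X) = 0.4391 (all in dits)

Chain rule: H(X,Y) = H(X) + H(Y|X)

Left side — joint entropy directly:
H(X,Y) = -Σ p(x,y) log p(x,y) = 0.7394 dits

Right side — compute H(Y|X) from the conditional distributions:
P(X) = (17/36, 19/36), so H(X) = 0.3004 dits
H(Y|X) = Σ_x P(X=x) · H(Y|X=x):
  P(Y|X=0) = (6/17, 2/17, 9/17), H(Y|X=0) = 0.4152, weight P(X=0) = 17/36
  P(Y|X=1) = (8/19, 4/19, 7/19), H(Y|X=1) = 0.4604, weight P(X=1) = 19/36
H(Y|X) = 0.4391 dits

H(X) + H(Y|X) = 0.3004 + 0.4391 = 0.7394 dits

Both sides equal 0.7394 dits. ✓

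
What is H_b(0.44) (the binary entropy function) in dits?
0.2979 dits

The binary entropy function is:
H(p) = -p log(p) - (1-p) log(1-p)

H(0.44) = -0.44 × log_10(0.44) - 0.56 × log_10(0.56)
H(0.44) = 0.2979 dits

Note: Binary entropy is maximized at p=0.5 (H=1 bit) and minimized at p=0 or p=1 (H=0).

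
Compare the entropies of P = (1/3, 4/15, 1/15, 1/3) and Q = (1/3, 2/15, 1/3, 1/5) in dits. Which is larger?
Q

Computing entropies in dits:
H(P) = 0.5496
H(Q) = 0.5745

Distribution Q has higher entropy.

Intuition: The distribution closer to uniform (more spread out) has higher entropy.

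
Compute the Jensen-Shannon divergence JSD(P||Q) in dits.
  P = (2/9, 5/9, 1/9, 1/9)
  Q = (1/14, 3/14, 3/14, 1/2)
0.0585 dits

Jensen-Shannon divergence is:
JSD(P||Q) = 0.5 × D_KL(P||M) + 0.5 × D_KL(Q||M)
where M = 0.5 × (P + Q) is the mixture distribution.

M = 0.5 × (2/9, 5/9, 1/9, 1/9) + 0.5 × (1/14, 3/14, 3/14, 1/2) = (0.146825, 0.384921, 0.162698, 11/36)

D_KL(P||M) = 0.0613 dits
D_KL(Q||M) = 0.0557 dits

JSD(P||Q) = 0.5 × 0.0613 + 0.5 × 0.0557 = 0.0585 dits

Unlike KL divergence, JSD is symmetric and bounded: 0 ≤ JSD ≤ log(2).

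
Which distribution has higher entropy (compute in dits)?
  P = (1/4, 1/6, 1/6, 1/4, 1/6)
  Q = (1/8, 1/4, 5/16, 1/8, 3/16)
P

Computing entropies in dits:
H(P) = 0.6901
H(Q) = 0.6705

Distribution P has higher entropy.

Intuition: The distribution closer to uniform (more spread out) has higher entropy.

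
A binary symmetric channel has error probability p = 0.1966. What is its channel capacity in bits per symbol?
0.2849 bits

For a binary symmetric channel (BSC) with error probability p:
Capacity C = 1 - H(p) bits per symbol

where H(p) = -p log₂(p) - (1-p) log₂(1-p) is the binary entropy function.

H(0.1966) = 0.7151 bits
C = 1 - 0.7151 = 0.2849 bits per symbol

This means we can reliably transmit up to 0.2849 bits of information per channel use.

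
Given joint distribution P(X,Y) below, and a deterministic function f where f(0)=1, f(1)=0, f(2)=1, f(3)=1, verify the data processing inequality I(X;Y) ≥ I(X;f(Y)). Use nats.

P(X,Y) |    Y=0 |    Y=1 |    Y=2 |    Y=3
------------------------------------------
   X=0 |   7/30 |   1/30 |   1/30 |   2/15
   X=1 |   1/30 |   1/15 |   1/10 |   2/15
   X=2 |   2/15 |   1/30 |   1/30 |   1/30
I(X;Y) = 0.1266, I(X;f(Y)) = 0.0127, inequality holds: 0.1266 ≥ 0.0127

Data Processing Inequality: For any Markov chain X → Y → Z, we have I(X;Y) ≥ I(X;Z).

Here Z = f(Y) is a deterministic function of Y, forming X → Y → Z.

Original I(X;Y) = 0.1266 nats

After applying f:
P(X,Z) where Z=f(Y):
- P(X,Z=0) = P(X,Y=1)
- P(X,Z=1) = P(X,Y=0) + P(X,Y=2) + P(X,Y=3)

I(X;Z) = I(X;f(Y)) = 0.0127 nats

Verification: 0.1266 ≥ 0.0127 ✓

Information cannot be created by processing; the function f can only lose information about X.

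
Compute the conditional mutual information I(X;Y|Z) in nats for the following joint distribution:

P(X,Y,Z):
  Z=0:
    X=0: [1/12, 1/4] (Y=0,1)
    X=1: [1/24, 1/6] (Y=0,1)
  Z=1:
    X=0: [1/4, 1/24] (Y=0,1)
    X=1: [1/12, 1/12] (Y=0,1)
0.0343 nats

Conditional mutual information: I(X;Y|Z) = H(X|Z) + H(Y|Z) - H(X,Y|Z)

H(Z) = 0.6897
H(X,Z) = 1.3510 → H(X|Z) = 0.6613
H(Y,Z) = 1.2508 → H(Y|Z) = 0.5612
H(X,Y,Z) = 1.8778 → H(X,Y|Z) = 1.1882

I(X;Y|Z) = 0.6613 + 0.5612 - 1.1882 = 0.0343 nats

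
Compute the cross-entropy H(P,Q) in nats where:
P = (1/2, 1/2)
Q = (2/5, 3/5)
0.7136 nats

Cross-entropy: H(P,Q) = -Σ p(x) log q(x)

Alternatively: H(P,Q) = H(P) + D_KL(P||Q)
H(P) = 0.6931 nats
D_KL(P||Q) = 0.0204 nats

H(P,Q) = 0.6931 + 0.0204 = 0.7136 nats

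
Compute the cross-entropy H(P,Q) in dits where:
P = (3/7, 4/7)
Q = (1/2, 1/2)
0.3010 dits

Cross-entropy: H(P,Q) = -Σ p(x) log q(x)

Alternatively: H(P,Q) = H(P) + D_KL(P||Q)
H(P) = 0.2966 dits
D_KL(P||Q) = 0.0044 dits

H(P,Q) = 0.2966 + 0.0044 = 0.3010 dits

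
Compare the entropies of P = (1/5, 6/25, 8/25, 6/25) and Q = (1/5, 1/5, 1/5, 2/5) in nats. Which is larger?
P

Computing entropies in nats:
H(P) = 1.3715
H(Q) = 1.3322

Distribution P has higher entropy.

Intuition: The distribution closer to uniform (more spread out) has higher entropy.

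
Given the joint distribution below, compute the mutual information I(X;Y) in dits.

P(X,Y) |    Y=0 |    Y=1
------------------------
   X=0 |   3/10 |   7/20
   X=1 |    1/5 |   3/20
0.0024 dits

Mutual information: I(X;Y) = H(X) + H(Y) - H(X,Y)

Marginals:
P(X) = (13/20, 7/20), H(X) = 0.2812 dits
P(Y) = (1/2, 1/2), H(Y) = 0.3010 dits

Joint entropy: H(X,Y) = 0.5798 dits

I(X;Y) = 0.2812 + 0.3010 - 0.5798 = 0.0024 dits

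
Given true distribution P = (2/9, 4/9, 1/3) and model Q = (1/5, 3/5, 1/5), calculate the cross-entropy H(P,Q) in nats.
1.1212 nats

Cross-entropy: H(P,Q) = -Σ p(x) log q(x)

Alternatively: H(P,Q) = H(P) + D_KL(P||Q)
H(P) = 1.0609 nats
D_KL(P||Q) = 0.0603 nats

H(P,Q) = 1.0609 + 0.0603 = 1.1212 nats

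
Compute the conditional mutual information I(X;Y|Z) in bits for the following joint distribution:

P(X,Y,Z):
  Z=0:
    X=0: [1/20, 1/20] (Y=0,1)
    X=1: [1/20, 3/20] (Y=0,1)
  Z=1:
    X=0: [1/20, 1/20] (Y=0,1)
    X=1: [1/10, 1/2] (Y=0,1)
0.0479 bits

Conditional mutual information: I(X;Y|Z) = H(X|Z) + H(Y|Z) - H(X,Y|Z)

H(Z) = 0.8813
H(X,Z) = 1.5710 → H(X|Z) = 0.6897
H(Y,Z) = 1.6815 → H(Y|Z) = 0.8002
H(X,Y,Z) = 2.3232 → H(X,Y|Z) = 1.4419

I(X;Y|Z) = 0.6897 + 0.8002 - 1.4419 = 0.0479 bits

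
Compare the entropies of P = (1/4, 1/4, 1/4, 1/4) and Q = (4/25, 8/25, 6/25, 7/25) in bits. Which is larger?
P

Computing entropies in bits:
H(P) = 2.0000
H(Q) = 1.9574

Distribution P has higher entropy.

Intuition: The distribution closer to uniform (more spread out) has higher entropy.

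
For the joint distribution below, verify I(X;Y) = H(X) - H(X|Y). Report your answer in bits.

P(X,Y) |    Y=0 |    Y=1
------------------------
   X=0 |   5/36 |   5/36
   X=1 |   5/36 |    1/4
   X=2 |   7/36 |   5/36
I(X;Y) = 0.0277 bits

Mutual information has multiple equivalent forms:
- I(X;Y) = H(X) - H(X|Y)
- I(X;Y) = H(Y) - H(Y|X)
- I(X;Y) = H(X) + H(Y) - H(X,Y)

Computing all quantities:
H(X) = 1.5715, H(Y) = 0.9978, H(X,Y) = 2.5416
H(X|Y) = 1.5438, H(Y|X) = 0.9701

Verification:
H(X) - H(X|Y) = 1.5715 - 1.5438 = 0.0277
H(Y) - H(Y|X) = 0.9978 - 0.9701 = 0.0277
H(X) + H(Y) - H(X,Y) = 1.5715 + 0.9978 - 2.5416 = 0.0277

All forms give I(X;Y) = 0.0277 bits. ✓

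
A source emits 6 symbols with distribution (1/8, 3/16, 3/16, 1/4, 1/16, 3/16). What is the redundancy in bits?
0.1015 bits

Redundancy measures how far a source is from maximum entropy:
R = H_max - H(X)

Maximum entropy for 6 symbols: H_max = log_2(6) = 2.5850 bits
Actual entropy: H(X) = 2.4835 bits
Redundancy: R = 2.5850 - 2.4835 = 0.1015 bits

This redundancy represents potential for compression: the source could be compressed by 0.1015 bits per symbol.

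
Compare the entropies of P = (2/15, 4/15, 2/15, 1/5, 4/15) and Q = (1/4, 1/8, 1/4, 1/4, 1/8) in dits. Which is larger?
P

Computing entropies in dits:
H(P) = 0.6793
H(Q) = 0.6773

Distribution P has higher entropy.

Intuition: The distribution closer to uniform (more spread out) has higher entropy.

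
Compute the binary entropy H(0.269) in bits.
0.8400 bits

The binary entropy function is:
H(p) = -p log(p) - (1-p) log(1-p)

H(0.269) = -0.269 × log_2(0.269) - 0.731 × log_2(0.731)
H(0.269) = 0.8400 bits

Note: Binary entropy is maximized at p=0.5 (H=1 bit) and minimized at p=0 or p=1 (H=0).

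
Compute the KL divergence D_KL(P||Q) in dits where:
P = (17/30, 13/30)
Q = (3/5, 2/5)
0.0010 dits

KL divergence: D_KL(P||Q) = Σ p(x) log(p(x)/q(x))

Computing term by term:
  x=0: 17/30 × log_10[(17/30)/(3/5)] = 17/30 × -0.0248 = -0.0141
  x=1: 13/30 × log_10[(13/30)/(2/5)] = 13/30 × 0.0348 = 0.0151

D_KL(P||Q) = 0.0010 dits

Note: KL divergence is always non-negative and equals 0 iff P = Q.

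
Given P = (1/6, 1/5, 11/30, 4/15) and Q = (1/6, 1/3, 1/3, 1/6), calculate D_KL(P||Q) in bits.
0.0838 bits

KL divergence: D_KL(P||Q) = Σ p(x) log(p(x)/q(x))

Computing term by term:
  x=0: 1/6 × log_2[(1/6)/(1/6)] = 1/6 × 0.0000 = 0.0000
  x=1: 1/5 × log_2[(1/5)/(1/3)] = 1/5 × -0.7370 = -0.1474
  x=2: 11/30 × log_2[(11/30)/(1/3)] = 11/30 × 0.1375 = 0.0504
  x=3: 4/15 × log_2[(4/15)/(1/6)] = 4/15 × 0.6781 = 0.1808

D_KL(P||Q) = 0.0838 bits

Note: KL divergence is always non-negative and equals 0 iff P = Q.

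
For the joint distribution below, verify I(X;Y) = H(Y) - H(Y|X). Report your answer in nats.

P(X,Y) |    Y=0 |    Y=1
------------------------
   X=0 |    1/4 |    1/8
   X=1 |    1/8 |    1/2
I(X;Y) = 0.1101 nats

Mutual information has multiple equivalent forms:
- I(X;Y) = H(X) - H(X|Y)
- I(X;Y) = H(Y) - H(Y|X)
- I(X;Y) = H(X) + H(Y) - H(X,Y)

Computing all quantities:
H(X) = 0.6616, H(Y) = 0.6616, H(X,Y) = 1.2130
H(X|Y) = 0.5514, H(Y|X) = 0.5514

Verification:
H(X) - H(X|Y) = 0.6616 - 0.5514 = 0.1101
H(Y) - H(Y|X) = 0.6616 - 0.5514 = 0.1101
H(X) + H(Y) - H(X,Y) = 0.6616 + 0.6616 - 1.2130 = 0.1101

All forms give I(X;Y) = 0.1101 nats. ✓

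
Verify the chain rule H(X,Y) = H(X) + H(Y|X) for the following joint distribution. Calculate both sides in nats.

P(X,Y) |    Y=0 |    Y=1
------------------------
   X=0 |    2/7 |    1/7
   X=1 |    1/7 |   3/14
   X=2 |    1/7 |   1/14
H(X,Y) = 1.7105, H(X) = 1.0609, H(Y|X) = 0.6495 (all in nats)

Chain rule: H(X,Y) = H(X) + H(Y|X)

Left side — joint entropy directly:
H(X,Y) = -Σ p(x,y) log p(x,y) = 1.7105 nats

Right side — compute H(Y|X) from the conditional distributions:
P(X) = (3/7, 5/14, 3/14), so H(X) = 1.0609 nats
H(Y|X) = Σ_x P(X=x) · H(Y|X=x):
  P(Y|X=0) = (2/3, 1/3), H(Y|X=0) = 0.6365, weight P(X=0) = 3/7
  P(Y|X=1) = (2/5, 3/5), H(Y|X=1) = 0.6730, weight P(X=1) = 5/14
  P(Y|X=2) = (2/3, 1/3), H(Y|X=2) = 0.6365, weight P(X=2) = 3/14
H(Y|X) = 0.6495 nats

H(X) + H(Y|X) = 1.0609 + 0.6495 = 1.7105 nats

Both sides equal 1.7105 nats. ✓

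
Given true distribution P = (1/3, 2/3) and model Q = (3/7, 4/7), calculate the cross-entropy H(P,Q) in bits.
0.9457 bits

Cross-entropy: H(P,Q) = -Σ p(x) log q(x)

Alternatively: H(P,Q) = H(P) + D_KL(P||Q)
H(P) = 0.9183 bits
D_KL(P||Q) = 0.0274 bits

H(P,Q) = 0.9183 + 0.0274 = 0.9457 bits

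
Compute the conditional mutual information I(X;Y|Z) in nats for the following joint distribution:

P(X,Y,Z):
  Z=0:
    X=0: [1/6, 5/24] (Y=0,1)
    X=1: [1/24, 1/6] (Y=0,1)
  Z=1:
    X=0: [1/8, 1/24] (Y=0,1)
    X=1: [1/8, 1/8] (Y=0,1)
0.0317 nats

Conditional mutual information: I(X;Y|Z) = H(X|Z) + H(Y|Z) - H(X,Y|Z)

H(Z) = 0.6792
H(X,Z) = 1.3398 → H(X|Z) = 0.6606
H(Y,Z) = 1.3398 → H(Y|Z) = 0.6606
H(X,Y,Z) = 1.9687 → H(X,Y|Z) = 1.2895

I(X;Y|Z) = 0.6606 + 0.6606 - 1.2895 = 0.0317 nats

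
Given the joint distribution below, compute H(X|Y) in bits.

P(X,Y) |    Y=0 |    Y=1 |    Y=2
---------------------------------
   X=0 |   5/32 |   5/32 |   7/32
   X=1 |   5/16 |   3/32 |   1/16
0.8840 bits

Using the chain rule: H(X|Y) = H(X,Y) - H(Y)

First, compute H(X,Y) = 2.4111 bits

Marginal P(Y) = (15/32, 1/4, 9/32)
H(Y) = 1.5271 bits

H(X|Y) = H(X,Y) - H(Y) = 2.4111 - 1.5271 = 0.8840 bits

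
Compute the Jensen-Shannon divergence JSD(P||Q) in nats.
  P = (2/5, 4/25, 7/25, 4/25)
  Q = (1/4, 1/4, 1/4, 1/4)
0.0191 nats

Jensen-Shannon divergence is:
JSD(P||Q) = 0.5 × D_KL(P||M) + 0.5 × D_KL(Q||M)
where M = 0.5 × (P + Q) is the mixture distribution.

M = 0.5 × (2/5, 4/25, 7/25, 4/25) + 0.5 × (1/4, 1/4, 1/4, 1/4) = (13/40, 0.205, 0.265, 0.205)

D_KL(P||M) = 0.0192 nats
D_KL(Q||M) = 0.0191 nats

JSD(P||Q) = 0.5 × 0.0192 + 0.5 × 0.0191 = 0.0191 nats

Unlike KL divergence, JSD is symmetric and bounded: 0 ≤ JSD ≤ log(2).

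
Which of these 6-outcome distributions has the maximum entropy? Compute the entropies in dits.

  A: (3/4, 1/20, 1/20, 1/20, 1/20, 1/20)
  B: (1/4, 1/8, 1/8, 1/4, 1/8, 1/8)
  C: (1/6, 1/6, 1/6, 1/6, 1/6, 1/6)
C

For a discrete distribution over n outcomes, entropy is maximized by the uniform distribution.

Computing entropies:
H(A) = 0.4190 dits
H(B) = 0.7526 dits
H(C) = 0.7782 dits

The uniform distribution (where all probabilities equal 1/6) achieves the maximum entropy of log_10(6) = 0.7782 dits.

Distribution C has the highest entropy.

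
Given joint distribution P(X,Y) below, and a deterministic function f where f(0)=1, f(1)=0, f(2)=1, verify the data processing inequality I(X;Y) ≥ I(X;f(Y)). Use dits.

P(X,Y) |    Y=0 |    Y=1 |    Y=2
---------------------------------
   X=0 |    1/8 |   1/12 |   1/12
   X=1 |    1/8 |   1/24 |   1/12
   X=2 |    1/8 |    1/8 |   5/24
I(X;Y) = 0.0111, I(X;f(Y)) = 0.0029, inequality holds: 0.0111 ≥ 0.0029

Data Processing Inequality: For any Markov chain X → Y → Z, we have I(X;Y) ≥ I(X;Z).

Here Z = f(Y) is a deterministic function of Y, forming X → Y → Z.

Original I(X;Y) = 0.0111 dits

After applying f:
P(X,Z) where Z=f(Y):
- P(X,Z=0) = P(X,Y=1)
- P(X,Z=1) = P(X,Y=0) + P(X,Y=2)

I(X;Z) = I(X;f(Y)) = 0.0029 dits

Verification: 0.0111 ≥ 0.0029 ✓

Information cannot be created by processing; the function f can only lose information about X.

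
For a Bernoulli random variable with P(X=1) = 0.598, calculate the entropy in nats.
0.6738 nats

The binary entropy function is:
H(p) = -p log(p) - (1-p) log(1-p)

H(0.598) = -0.598 × log_e(0.598) - 0.402 × log_e(0.402)
H(0.598) = 0.6738 nats

Note: Binary entropy is maximized at p=0.5 (H=1 bit) and minimized at p=0 or p=1 (H=0).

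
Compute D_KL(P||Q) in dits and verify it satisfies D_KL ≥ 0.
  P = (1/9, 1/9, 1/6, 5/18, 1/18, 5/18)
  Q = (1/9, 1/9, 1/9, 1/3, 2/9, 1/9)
0.0844 dits

KL divergence satisfies the Gibbs inequality: D_KL(P||Q) ≥ 0 for all distributions P, Q.

D_KL(P||Q) = Σ p(x) log(p(x)/q(x))
Term by term:
  x=0: 1/9 × log_10[(1/9)/(1/9)] = 0.0000
  x=1: 1/9 × log_10[(1/9)/(1/9)] = 0.0000
  x=2: 1/6 × log_10[(1/6)/(1/9)] = 0.0293
  x=3: 5/18 × log_10[(5/18)/(1/3)] = -0.0220
  x=4: 1/18 × log_10[(1/18)/(2/9)] = -0.0334
  x=5: 5/18 × log_10[(5/18)/(1/9)] = 0.1105
D_KL(P||Q) = 0.0844 dits

D_KL(P||Q) = 0.0844 ≥ 0 ✓

This non-negativity is a fundamental property: relative entropy cannot be negative because it measures how different Q is from P.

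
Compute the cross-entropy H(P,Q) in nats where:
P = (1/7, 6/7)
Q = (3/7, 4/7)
0.6007 nats

Cross-entropy: H(P,Q) = -Σ p(x) log q(x)

Alternatively: H(P,Q) = H(P) + D_KL(P||Q)
H(P) = 0.4101 nats
D_KL(P||Q) = 0.1906 nats

H(P,Q) = 0.4101 + 0.1906 = 0.6007 nats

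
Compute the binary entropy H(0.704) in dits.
0.2638 dits

The binary entropy function is:
H(p) = -p log(p) - (1-p) log(1-p)

H(0.704) = -0.704 × log_10(0.704) - 0.296 × log_10(0.296)
H(0.704) = 0.2638 dits

Note: Binary entropy is maximized at p=0.5 (H=1 bit) and minimized at p=0 or p=1 (H=0).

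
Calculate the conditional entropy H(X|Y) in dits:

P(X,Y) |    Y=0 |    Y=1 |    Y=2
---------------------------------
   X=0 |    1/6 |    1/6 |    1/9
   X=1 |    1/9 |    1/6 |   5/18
0.2826 dits

Using the chain rule: H(X|Y) = H(X,Y) - H(Y)

First, compute H(X,Y) = 0.7557 dits

Marginal P(Y) = (5/18, 1/3, 7/18)
H(Y) = 0.4731 dits

H(X|Y) = H(X,Y) - H(Y) = 0.7557 - 0.4731 = 0.2826 dits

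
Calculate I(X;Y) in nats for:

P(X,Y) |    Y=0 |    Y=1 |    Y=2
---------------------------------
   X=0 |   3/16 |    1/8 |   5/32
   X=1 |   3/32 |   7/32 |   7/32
0.0322 nats

Mutual information: I(X;Y) = H(X) + H(Y) - H(X,Y)

Marginals:
P(X) = (15/32, 17/32), H(X) = 0.6912 nats
P(Y) = (9/32, 11/32, 3/8), H(Y) = 1.0916 nats

Joint entropy: H(X,Y) = 1.7507 nats

I(X;Y) = 0.6912 + 1.0916 - 1.7507 = 0.0322 nats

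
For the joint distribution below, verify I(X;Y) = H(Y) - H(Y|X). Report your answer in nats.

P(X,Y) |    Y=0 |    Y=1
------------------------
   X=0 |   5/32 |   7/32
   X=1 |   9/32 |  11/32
I(X;Y) = 0.0005 nats

Mutual information has multiple equivalent forms:
- I(X;Y) = H(X) - H(X|Y)
- I(X;Y) = H(Y) - H(Y|X)
- I(X;Y) = H(X) + H(Y) - H(X,Y)

Computing all quantities:
H(X) = 0.6616, H(Y) = 0.6853, H(X,Y) = 1.3463
H(X|Y) = 0.6610, H(Y|X) = 0.6848

Verification:
H(X) - H(X|Y) = 0.6616 - 0.6610 = 0.0005
H(Y) - H(Y|X) = 0.6853 - 0.6848 = 0.0005
H(X) + H(Y) - H(X,Y) = 0.6616 + 0.6853 - 1.3463 = 0.0005

All forms give I(X;Y) = 0.0005 nats. ✓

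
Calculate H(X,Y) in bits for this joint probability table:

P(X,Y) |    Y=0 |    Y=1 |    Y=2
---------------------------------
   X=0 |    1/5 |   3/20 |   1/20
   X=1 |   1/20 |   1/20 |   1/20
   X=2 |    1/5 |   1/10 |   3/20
2.9464 bits

Joint entropy is H(X,Y) = -Σ_{x,y} p(x,y) log p(x,y).

Summing over all non-zero entries:
H(X,Y) = -[1/5·log_2(1/5) + 3/20·log_2(3/20) + 1/20·log_2(1/20) + 1/20·log_2(1/20) + 1/20·log_2(1/20) + 1/20·log_2(1/20) + 1/5·log_2(1/5) + 1/10·log_2(1/10) + 3/20·log_2(3/20)]
H(X,Y) = 2.9464 bits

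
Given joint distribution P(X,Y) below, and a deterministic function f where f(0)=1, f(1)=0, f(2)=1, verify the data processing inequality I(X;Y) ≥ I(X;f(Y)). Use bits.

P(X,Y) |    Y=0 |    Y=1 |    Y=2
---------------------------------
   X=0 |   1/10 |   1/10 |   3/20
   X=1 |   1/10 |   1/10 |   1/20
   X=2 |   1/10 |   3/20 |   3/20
I(X;Y) = 0.0315, I(X;f(Y)) = 0.0075, inequality holds: 0.0315 ≥ 0.0075

Data Processing Inequality: For any Markov chain X → Y → Z, we have I(X;Y) ≥ I(X;Z).

Here Z = f(Y) is a deterministic function of Y, forming X → Y → Z.

Original I(X;Y) = 0.0315 bits

After applying f:
P(X,Z) where Z=f(Y):
- P(X,Z=0) = P(X,Y=1)
- P(X,Z=1) = P(X,Y=0) + P(X,Y=2)

I(X;Z) = I(X;f(Y)) = 0.0075 bits

Verification: 0.0315 ≥ 0.0075 ✓

Information cannot be created by processing; the function f can only lose information about X.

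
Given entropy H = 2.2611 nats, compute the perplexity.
9.5936

Perplexity is e^H (or exp(H) for natural log).

H = 2.2611 nats
Perplexity = e^2.2611 = 9.5936

Interpretation: The model's uncertainty is equivalent to choosing uniformly among 9.6 options.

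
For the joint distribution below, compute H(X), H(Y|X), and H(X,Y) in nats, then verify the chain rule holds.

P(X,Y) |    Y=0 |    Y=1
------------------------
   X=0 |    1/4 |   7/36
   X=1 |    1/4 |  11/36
H(X,Y) = 1.3738, H(X) = 0.6870, H(Y|X) = 0.6869 (all in nats)

Chain rule: H(X,Y) = H(X) + H(Y|X)

Left side — joint entropy directly:
H(X,Y) = -Σ p(x,y) log p(x,y) = 1.3738 nats

Right side — compute H(Y|X) from the conditional distributions:
P(X) = (4/9, 5/9), so H(X) = 0.6870 nats
H(Y|X) = Σ_x P(X=x) · H(Y|X=x):
  P(Y|X=0) = (9/16, 7/16), H(Y|X=0) = 0.6853, weight P(X=0) = 4/9
  P(Y|X=1) = (9/20, 11/20), H(Y|X=1) = 0.6881, weight P(X=1) = 5/9
H(Y|X) = 0.6869 nats

H(X) + H(Y|X) = 0.6870 + 0.6869 = 1.3738 nats

Both sides equal 1.3738 nats. ✓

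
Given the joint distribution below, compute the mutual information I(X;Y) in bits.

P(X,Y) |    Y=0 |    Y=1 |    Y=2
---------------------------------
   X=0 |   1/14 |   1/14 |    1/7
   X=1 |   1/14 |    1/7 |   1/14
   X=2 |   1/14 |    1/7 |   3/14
0.0481 bits

Mutual information: I(X;Y) = H(X) + H(Y) - H(X,Y)

Marginals:
P(X) = (2/7, 2/7, 3/7), H(X) = 1.5567 bits
P(Y) = (3/14, 5/14, 3/7), H(Y) = 1.5306 bits

Joint entropy: H(X,Y) = 3.0391 bits

I(X;Y) = 1.5567 + 1.5306 - 3.0391 = 0.0481 bits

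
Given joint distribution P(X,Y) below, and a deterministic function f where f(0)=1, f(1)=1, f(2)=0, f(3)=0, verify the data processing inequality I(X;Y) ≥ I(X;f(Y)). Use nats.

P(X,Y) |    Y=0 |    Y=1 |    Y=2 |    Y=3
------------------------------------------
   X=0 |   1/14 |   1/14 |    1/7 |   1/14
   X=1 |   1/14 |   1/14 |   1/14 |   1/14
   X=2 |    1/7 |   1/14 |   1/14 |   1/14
I(X;Y) = 0.0284, I(X;f(Y)) = 0.0144, inequality holds: 0.0284 ≥ 0.0144

Data Processing Inequality: For any Markov chain X → Y → Z, we have I(X;Y) ≥ I(X;Z).

Here Z = f(Y) is a deterministic function of Y, forming X → Y → Z.

Original I(X;Y) = 0.0284 nats

After applying f:
P(X,Z) where Z=f(Y):
- P(X,Z=0) = P(X,Y=2) + P(X,Y=3)
- P(X,Z=1) = P(X,Y=0) + P(X,Y=1)

I(X;Z) = I(X;f(Y)) = 0.0144 nats

Verification: 0.0284 ≥ 0.0144 ✓

Information cannot be created by processing; the function f can only lose information about X.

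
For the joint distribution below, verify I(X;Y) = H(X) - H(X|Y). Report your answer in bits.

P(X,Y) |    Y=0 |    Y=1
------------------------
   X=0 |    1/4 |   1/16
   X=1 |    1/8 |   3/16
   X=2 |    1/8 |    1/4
I(X;Y) = 0.1266 bits

Mutual information has multiple equivalent forms:
- I(X;Y) = H(X) - H(X|Y)
- I(X;Y) = H(Y) - H(Y|X)
- I(X;Y) = H(X) + H(Y) - H(X,Y)

Computing all quantities:
H(X) = 1.5794, H(Y) = 1.0000, H(X,Y) = 2.4528
H(X|Y) = 1.4528, H(Y|X) = 0.8734

Verification:
H(X) - H(X|Y) = 1.5794 - 1.4528 = 0.1266
H(Y) - H(Y|X) = 1.0000 - 0.8734 = 0.1266
H(X) + H(Y) - H(X,Y) = 1.5794 + 1.0000 - 2.4528 = 0.1266

All forms give I(X;Y) = 0.1266 bits. ✓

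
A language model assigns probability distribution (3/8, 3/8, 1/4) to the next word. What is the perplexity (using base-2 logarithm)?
2.9512

Perplexity is 2^H (or exp(H) for natural log).

First, H = -Σ p log p = 1.5613 bits
Perplexity = 2^1.5613 = 2.9512

Interpretation: The model's uncertainty is equivalent to choosing uniformly among 3.0 options.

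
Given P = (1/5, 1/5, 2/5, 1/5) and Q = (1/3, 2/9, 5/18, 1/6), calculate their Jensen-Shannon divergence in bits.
0.0217 bits

Jensen-Shannon divergence is:
JSD(P||Q) = 0.5 × D_KL(P||M) + 0.5 × D_KL(Q||M)
where M = 0.5 × (P + Q) is the mixture distribution.

M = 0.5 × (1/5, 1/5, 2/5, 1/5) + 0.5 × (1/3, 2/9, 5/18, 1/6) = (4/15, 0.211111, 0.338889, 0.183333)

D_KL(P||M) = 0.0222 bits
D_KL(Q||M) = 0.0211 bits

JSD(P||Q) = 0.5 × 0.0222 + 0.5 × 0.0211 = 0.0217 bits

Unlike KL divergence, JSD is symmetric and bounded: 0 ≤ JSD ≤ log(2).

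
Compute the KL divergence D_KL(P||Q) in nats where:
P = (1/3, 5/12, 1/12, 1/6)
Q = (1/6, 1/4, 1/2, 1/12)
0.4101 nats

KL divergence: D_KL(P||Q) = Σ p(x) log(p(x)/q(x))

Computing term by term:
  x=0: 1/3 × log_e[(1/3)/(1/6)] = 1/3 × 0.6931 = 0.2310
  x=1: 5/12 × log_e[(5/12)/(1/4)] = 5/12 × 0.5108 = 0.2128
  x=2: 1/12 × log_e[(1/12)/(1/2)] = 1/12 × -1.7918 = -0.1493
  x=3: 1/6 × log_e[(1/6)/(1/12)] = 1/6 × 0.6931 = 0.1155

D_KL(P||Q) = 0.4101 nats

Note: KL divergence is always non-negative and equals 0 iff P = Q.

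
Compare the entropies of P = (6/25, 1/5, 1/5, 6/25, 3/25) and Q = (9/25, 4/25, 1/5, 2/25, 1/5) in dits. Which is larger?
P

Computing entropies in dits:
H(P) = 0.6876
H(Q) = 0.6544

Distribution P has higher entropy.

Intuition: The distribution closer to uniform (more spread out) has higher entropy.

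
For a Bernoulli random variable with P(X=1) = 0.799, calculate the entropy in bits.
0.7239 bits

The binary entropy function is:
H(p) = -p log(p) - (1-p) log(1-p)

H(0.799) = -0.799 × log_2(0.799) - 0.201 × log_2(0.201)
H(0.799) = 0.7239 bits

Note: Binary entropy is maximized at p=0.5 (H=1 bit) and minimized at p=0 or p=1 (H=0).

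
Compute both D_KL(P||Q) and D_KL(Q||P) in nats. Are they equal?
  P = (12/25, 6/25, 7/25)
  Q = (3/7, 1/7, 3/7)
D_KL(P||Q) = 0.0597, D_KL(Q||P) = 0.0597

KL divergence is not symmetric: D_KL(P||Q) ≠ D_KL(Q||P) in general.

D_KL(P||Q) = 0.0597 nats
D_KL(Q||P) = 0.0597 nats

In this case they happen to be equal (to 4 decimal places).

This asymmetry is why KL divergence is not a true distance metric.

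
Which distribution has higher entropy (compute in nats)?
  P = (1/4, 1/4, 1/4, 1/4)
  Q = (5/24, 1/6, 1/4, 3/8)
P

Computing entropies in nats:
H(P) = 1.3863
H(Q) = 1.3398

Distribution P has higher entropy.

Intuition: The distribution closer to uniform (more spread out) has higher entropy.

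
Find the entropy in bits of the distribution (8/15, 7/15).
0.9968 bits

Shannon entropy is H(X) = -Σ p(x) log p(x).

For P = (8/15, 7/15):
H = -8/15 × log_2(8/15) -7/15 × log_2(7/15)
H = 0.9968 bits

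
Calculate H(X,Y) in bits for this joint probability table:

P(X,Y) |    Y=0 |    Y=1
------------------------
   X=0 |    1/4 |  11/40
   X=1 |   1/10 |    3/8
1.8750 bits

Joint entropy is H(X,Y) = -Σ_{x,y} p(x,y) log p(x,y).

Summing over all non-zero entries:
H(X,Y) = -[1/4·log_2(1/4) + 11/40·log_2(11/40) + 1/10·log_2(1/10) + 3/8·log_2(3/8)]
H(X,Y) = 1.8750 bits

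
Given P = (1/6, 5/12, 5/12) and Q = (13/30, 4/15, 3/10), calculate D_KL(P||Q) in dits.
0.0710 dits

KL divergence: D_KL(P||Q) = Σ p(x) log(p(x)/q(x))

Computing term by term:
  x=0: 1/6 × log_10[(1/6)/(13/30)] = 1/6 × -0.4150 = -0.0692
  x=1: 5/12 × log_10[(5/12)/(4/15)] = 5/12 × 0.1938 = 0.0808
  x=2: 5/12 × log_10[(5/12)/(3/10)] = 5/12 × 0.1427 = 0.0594

D_KL(P||Q) = 0.0710 dits

Note: KL divergence is always non-negative and equals 0 iff P = Q.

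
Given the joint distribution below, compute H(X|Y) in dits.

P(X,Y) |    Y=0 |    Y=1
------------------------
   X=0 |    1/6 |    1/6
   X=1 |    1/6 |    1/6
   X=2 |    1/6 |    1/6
0.4771 dits

Using the chain rule: H(X|Y) = H(X,Y) - H(Y)

First, compute H(X,Y) = 0.7782 dits

Marginal P(Y) = (1/2, 1/2)
H(Y) = 0.3010 dits

H(X|Y) = H(X,Y) - H(Y) = 0.7782 - 0.3010 = 0.4771 dits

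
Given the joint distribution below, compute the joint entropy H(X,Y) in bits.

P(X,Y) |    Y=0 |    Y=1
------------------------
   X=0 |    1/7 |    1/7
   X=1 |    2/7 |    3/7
1.8424 bits

Joint entropy is H(X,Y) = -Σ_{x,y} p(x,y) log p(x,y).

Summing over all non-zero entries:
H(X,Y) = -[1/7·log_2(1/7) + 1/7·log_2(1/7) + 2/7·log_2(2/7) + 3/7·log_2(3/7)]
H(X,Y) = 1.8424 bits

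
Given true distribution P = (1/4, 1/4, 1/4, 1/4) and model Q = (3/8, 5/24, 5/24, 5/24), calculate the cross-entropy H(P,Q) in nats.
1.4217 nats

Cross-entropy: H(P,Q) = -Σ p(x) log q(x)

Alternatively: H(P,Q) = H(P) + D_KL(P||Q)
H(P) = 1.3863 nats
D_KL(P||Q) = 0.0354 nats

H(P,Q) = 1.3863 + 0.0354 = 1.4217 nats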